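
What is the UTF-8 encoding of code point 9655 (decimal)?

E2 96 B7

U+25B7 = 0x25B7 = 9655 decimal. In range U+0800–U+FFFF → 3-byte form: 1110xxxx 10xxxxxx 10xxxxxx.
Binary (16 bits): 0010010110110111.
Split 4+6+6: 0010 | 010110 | 110111.
Byte 1: 11100010 = 0xE2.
Byte 2: 10010110 = 0x96.
Byte 3: 10110111 = 0xB7.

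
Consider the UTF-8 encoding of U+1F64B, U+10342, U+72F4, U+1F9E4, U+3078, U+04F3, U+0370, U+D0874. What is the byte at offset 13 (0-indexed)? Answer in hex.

U+1F64B → 4-byte form F0 9F 99 8B at offsets 0–3.
U+10342 → 4-byte form F0 90 8D 82 at offsets 4–7.
U+72F4 → 3-byte form E7 8B B4 at offsets 8–10.
U+1F9E4 → 4-byte form F0 9F A7 A4 at offsets 11–14.
Offset 13 falls in char 4's range; it's byte 3 of F0 9F A7 A4 = 0xA7.

0xA7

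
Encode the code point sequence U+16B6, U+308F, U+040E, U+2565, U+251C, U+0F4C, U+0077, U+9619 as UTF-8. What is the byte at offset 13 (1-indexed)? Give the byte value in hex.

0x94

1-indexed offset 13 is 0-indexed offset 12.
U+16B6 → 3-byte form E1 9A B6 at offsets 0–2.
U+308F → 3-byte form E3 82 8F at offsets 3–5.
U+040E → 2-byte form D0 8E at offsets 6–7.
U+2565 → 3-byte form E2 95 A5 at offsets 8–10.
U+251C → 3-byte form E2 94 9C at offsets 11–13.
Offset 12 falls in char 5's range; it's byte 2 of E2 94 9C = 0x94.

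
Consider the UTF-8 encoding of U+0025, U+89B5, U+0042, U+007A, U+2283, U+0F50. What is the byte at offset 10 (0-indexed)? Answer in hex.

U+0025 → 1-byte form 25 at offsets 0–0.
U+89B5 → 3-byte form E8 A6 B5 at offsets 1–3.
U+0042 → 1-byte form 42 at offsets 4–4.
U+007A → 1-byte form 7A at offsets 5–5.
U+2283 → 3-byte form E2 8A 83 at offsets 6–8.
U+0F50 → 3-byte form E0 BD 90 at offsets 9–11.
Offset 10 falls in char 6's range; it's byte 2 of E0 BD 90 = 0xBD.

0xBD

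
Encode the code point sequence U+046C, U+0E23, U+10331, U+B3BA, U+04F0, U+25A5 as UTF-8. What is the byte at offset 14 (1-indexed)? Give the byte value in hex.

1-indexed offset 14 is 0-indexed offset 13.
U+046C → 2-byte form D1 AC at offsets 0–1.
U+0E23 → 3-byte form E0 B8 A3 at offsets 2–4.
U+10331 → 4-byte form F0 90 8C B1 at offsets 5–8.
U+B3BA → 3-byte form EB 8E BA at offsets 9–11.
U+04F0 → 2-byte form D3 B0 at offsets 12–13.
Offset 13 falls in char 5's range; it's byte 2 of D3 B0 = 0xB0.

0xB0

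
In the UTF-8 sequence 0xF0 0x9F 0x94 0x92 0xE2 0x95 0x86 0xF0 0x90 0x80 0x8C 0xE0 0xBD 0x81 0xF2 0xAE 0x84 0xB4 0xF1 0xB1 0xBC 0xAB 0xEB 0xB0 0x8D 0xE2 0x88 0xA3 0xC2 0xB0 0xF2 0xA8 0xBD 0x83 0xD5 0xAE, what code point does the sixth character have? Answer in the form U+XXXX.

Offset 0: leading byte 0xF0 = 11110000 → 4-byte char #1 = F0 9F 94 92.
Offset 4: leading byte 0xE2 = 11100010 → 3-byte char #2 = E2 95 86.
Offset 7: leading byte 0xF0 = 11110000 → 4-byte char #3 = F0 90 80 8C.
Offset 11: leading byte 0xE0 = 11100000 → 3-byte char #4 = E0 BD 81.
Offset 14: leading byte 0xF2 = 11110010 → 4-byte char #5 = F2 AE 84 B4.
Offset 18: leading byte 0xF1 = 11110001 → 4-byte char #6 = F1 B1 BC AB.
Leading byte 0xF1 = 11110001 matches 11110xxx → 4-byte sequence.
Byte 1: 0xF1 = 11110001, payload 001 (3 bits).
Byte 2: 0xB1 = 10110001 (10xxxxxx ✓), payload 110001.
Byte 3: 0xBC = 10111100 (10xxxxxx ✓), payload 111100.
Byte 4: 0xAB = 10101011 (10xxxxxx ✓), payload 101011.
Concatenate: 001110001111100101011 = 0x71F2B (21 bits → U+71F2B).

U+71F2B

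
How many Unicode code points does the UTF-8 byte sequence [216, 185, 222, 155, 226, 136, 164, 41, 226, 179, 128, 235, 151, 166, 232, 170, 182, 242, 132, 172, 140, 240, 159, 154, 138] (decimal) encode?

Byte at offset 0: 0xD8 = 11011000 → 2-byte char (#1). Advance 2.
Byte at offset 2: 0xDE = 11011110 → 2-byte char (#2). Advance 2.
Byte at offset 4: 0xE2 = 11100010 → 3-byte char (#3). Advance 3.
Byte at offset 7: 0x29 = 00101001 → 1-byte char (#4). Advance 1.
Byte at offset 8: 0xE2 = 11100010 → 3-byte char (#5). Advance 3.
Byte at offset 11: 0xEB = 11101011 → 3-byte char (#6). Advance 3.
Byte at offset 14: 0xE8 = 11101000 → 3-byte char (#7). Advance 3.
Byte at offset 17: 0xF2 = 11110010 → 4-byte char (#8). Advance 4.
Byte at offset 21: 0xF0 = 11110000 → 4-byte char (#9). Advance 4.
Reached end at offset 25 after 9 code points.

9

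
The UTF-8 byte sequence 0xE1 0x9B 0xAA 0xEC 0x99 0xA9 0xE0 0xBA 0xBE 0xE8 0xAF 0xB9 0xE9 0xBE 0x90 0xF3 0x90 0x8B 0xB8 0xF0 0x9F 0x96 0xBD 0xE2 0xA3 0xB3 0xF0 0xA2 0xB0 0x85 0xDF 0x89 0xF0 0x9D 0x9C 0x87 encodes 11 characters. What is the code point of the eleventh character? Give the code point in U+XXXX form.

Offset 0: leading byte 0xE1 = 11100001 → 3-byte char #1 = E1 9B AA.
Offset 3: leading byte 0xEC = 11101100 → 3-byte char #2 = EC 99 A9.
Offset 6: leading byte 0xE0 = 11100000 → 3-byte char #3 = E0 BA BE.
Offset 9: leading byte 0xE8 = 11101000 → 3-byte char #4 = E8 AF B9.
Offset 12: leading byte 0xE9 = 11101001 → 3-byte char #5 = E9 BE 90.
Offset 15: leading byte 0xF3 = 11110011 → 4-byte char #6 = F3 90 8B B8.
Offset 19: leading byte 0xF0 = 11110000 → 4-byte char #7 = F0 9F 96 BD.
Offset 23: leading byte 0xE2 = 11100010 → 3-byte char #8 = E2 A3 B3.
Offset 26: leading byte 0xF0 = 11110000 → 4-byte char #9 = F0 A2 B0 85.
Offset 30: leading byte 0xDF = 11011111 → 2-byte char #10 = DF 89.
Offset 32: leading byte 0xF0 = 11110000 → 4-byte char #11 = F0 9D 9C 87.
Leading byte 0xF0 = 11110000 matches 11110xxx → 4-byte sequence.
Byte 1: 0xF0 = 11110000, payload 000 (3 bits).
Byte 2: 0x9D = 10011101 (10xxxxxx ✓), payload 011101.
Byte 3: 0x9C = 10011100 (10xxxxxx ✓), payload 011100.
Byte 4: 0x87 = 10000111 (10xxxxxx ✓), payload 000111.
Concatenate: 000011101011100000111 = 0x1D707 (21 bits → U+1D707).

U+1D707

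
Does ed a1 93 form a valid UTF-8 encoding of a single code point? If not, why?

invalid (encodes a surrogate (U+D800–U+DFFF))

Structurally a 3-byte sequence; payload = 0xD853.
But 0xD853 is in U+D800–U+DFFF, the surrogate range. Surrogates are not Unicode scalar values and are forbidden in UTF-8.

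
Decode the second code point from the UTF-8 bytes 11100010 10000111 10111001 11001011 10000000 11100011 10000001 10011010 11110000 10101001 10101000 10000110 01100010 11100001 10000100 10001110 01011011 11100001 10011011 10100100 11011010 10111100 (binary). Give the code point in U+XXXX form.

Offset 0: leading byte 0xE2 = 11100010 → 3-byte char #1 = E2 87 B9.
Offset 3: leading byte 0xCB = 11001011 → 2-byte char #2 = CB 80.
Leading byte 0xCB = 11001011 matches 110xxxxx → 2-byte sequence.
Byte 1: 0xCB = 11001011, payload 01011 (5 bits).
Byte 2: 0x80 = 10000000 (10xxxxxx ✓), payload 000000.
Concatenate: 01011000000 = 0x2C0 (11 bits → U+02C0).

U+02C0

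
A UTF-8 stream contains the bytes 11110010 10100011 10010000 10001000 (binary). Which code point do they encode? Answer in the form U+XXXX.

Leading byte 0xF2 = 11110010 matches 11110xxx → 4-byte sequence.
Byte 1: 0xF2 = 11110010, payload 010 (3 bits).
Byte 2: 0xA3 = 10100011 (10xxxxxx ✓), payload 100011.
Byte 3: 0x90 = 10010000 (10xxxxxx ✓), payload 010000.
Byte 4: 0x88 = 10001000 (10xxxxxx ✓), payload 001000.
Concatenate: 010100011010000001000 = 0xA3408 (21 bits → U+A3408).

U+A3408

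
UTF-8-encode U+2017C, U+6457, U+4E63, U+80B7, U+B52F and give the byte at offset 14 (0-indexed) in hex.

0x94

U+2017C → 4-byte form F0 A0 85 BC at offsets 0–3.
U+6457 → 3-byte form E6 91 97 at offsets 4–6.
U+4E63 → 3-byte form E4 B9 A3 at offsets 7–9.
U+80B7 → 3-byte form E8 82 B7 at offsets 10–12.
U+B52F → 3-byte form EB 94 AF at offsets 13–15.
Offset 14 falls in char 5's range; it's byte 2 of EB 94 AF = 0x94.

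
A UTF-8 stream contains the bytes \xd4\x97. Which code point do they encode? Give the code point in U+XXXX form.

U+0517

Leading byte 0xD4 = 11010100 matches 110xxxxx → 2-byte sequence.
Byte 1: 0xD4 = 11010100, payload 10100 (5 bits).
Byte 2: 0x97 = 10010111 (10xxxxxx ✓), payload 010111.
Concatenate: 10100010111 = 0x517 (11 bits → U+0517).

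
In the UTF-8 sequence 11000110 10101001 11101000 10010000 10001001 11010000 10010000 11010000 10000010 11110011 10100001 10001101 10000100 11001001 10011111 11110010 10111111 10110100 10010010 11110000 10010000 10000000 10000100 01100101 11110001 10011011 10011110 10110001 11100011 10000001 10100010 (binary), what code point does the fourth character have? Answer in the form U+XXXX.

Offset 0: leading byte 0xC6 = 11000110 → 2-byte char #1 = C6 A9.
Offset 2: leading byte 0xE8 = 11101000 → 3-byte char #2 = E8 90 89.
Offset 5: leading byte 0xD0 = 11010000 → 2-byte char #3 = D0 90.
Offset 7: leading byte 0xD0 = 11010000 → 2-byte char #4 = D0 82.
Leading byte 0xD0 = 11010000 matches 110xxxxx → 2-byte sequence.
Byte 1: 0xD0 = 11010000, payload 10000 (5 bits).
Byte 2: 0x82 = 10000010 (10xxxxxx ✓), payload 000010.
Concatenate: 10000000010 = 0x402 (11 bits → U+0402).

U+0402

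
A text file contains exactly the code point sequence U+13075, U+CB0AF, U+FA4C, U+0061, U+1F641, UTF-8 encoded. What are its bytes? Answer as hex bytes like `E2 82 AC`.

U+13075: 4-byte form → F0 93 81 B5.
U+CB0AF: 4-byte form → F3 8B 82 AF.
U+FA4C: 3-byte form → EF A9 8C.
U+0061: 1-byte form → 61.
U+1F641: 4-byte form → F0 9F 99 81.
Concatenated (16 bytes): F0 93 81 B5 F3 8B 82 AF EF A9 8C 61 F0 9F 99 81.

F0 93 81 B5 F3 8B 82 AF EF A9 8C 61 F0 9F 99 81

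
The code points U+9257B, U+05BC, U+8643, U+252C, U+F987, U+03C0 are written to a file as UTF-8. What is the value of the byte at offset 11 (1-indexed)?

1-indexed offset 11 is 0-indexed offset 10.
U+9257B → 4-byte form F2 92 95 BB at offsets 0–3.
U+05BC → 2-byte form D6 BC at offsets 4–5.
U+8643 → 3-byte form E8 99 83 at offsets 6–8.
U+252C → 3-byte form E2 94 AC at offsets 9–11.
Offset 10 falls in char 4's range; it's byte 2 of E2 94 AC = 0x94.

0x94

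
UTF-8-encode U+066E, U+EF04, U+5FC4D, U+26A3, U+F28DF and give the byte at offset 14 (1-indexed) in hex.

0xB2

1-indexed offset 14 is 0-indexed offset 13.
U+066E → 2-byte form D9 AE at offsets 0–1.
U+EF04 → 3-byte form EE BC 84 at offsets 2–4.
U+5FC4D → 4-byte form F1 9F B1 8D at offsets 5–8.
U+26A3 → 3-byte form E2 9A A3 at offsets 9–11.
U+F28DF → 4-byte form F3 B2 A3 9F at offsets 12–15.
Offset 13 falls in char 5's range; it's byte 2 of F3 B2 A3 9F = 0xB2.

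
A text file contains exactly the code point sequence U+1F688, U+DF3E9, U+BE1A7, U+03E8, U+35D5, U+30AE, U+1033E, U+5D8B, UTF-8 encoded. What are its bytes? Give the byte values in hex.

U+1F688: 4-byte form → F0 9F 9A 88.
U+DF3E9: 4-byte form → F3 9F 8F A9.
U+BE1A7: 4-byte form → F2 BE 86 A7.
U+03E8: 2-byte form → CF A8.
U+35D5: 3-byte form → E3 97 95.
U+30AE: 3-byte form → E3 82 AE.
U+1033E: 4-byte form → F0 90 8C BE.
U+5D8B: 3-byte form → E5 B6 8B.
Concatenated (27 bytes): F0 9F 9A 88 F3 9F 8F A9 F2 BE 86 A7 CF A8 E3 97 95 E3 82 AE F0 90 8C BE E5 B6 8B.

F0 9F 9A 88 F3 9F 8F A9 F2 BE 86 A7 CF A8 E3 97 95 E3 82 AE F0 90 8C BE E5 B6 8B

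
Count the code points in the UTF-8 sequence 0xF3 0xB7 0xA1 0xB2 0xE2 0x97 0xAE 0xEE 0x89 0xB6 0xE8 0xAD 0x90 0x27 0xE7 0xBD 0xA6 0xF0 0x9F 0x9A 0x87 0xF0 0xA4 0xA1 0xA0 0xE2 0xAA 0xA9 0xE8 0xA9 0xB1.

10

Byte at offset 0: 0xF3 = 11110011 → 4-byte char (#1). Advance 4.
Byte at offset 4: 0xE2 = 11100010 → 3-byte char (#2). Advance 3.
Byte at offset 7: 0xEE = 11101110 → 3-byte char (#3). Advance 3.
Byte at offset 10: 0xE8 = 11101000 → 3-byte char (#4). Advance 3.
Byte at offset 13: 0x27 = 00100111 → 1-byte char (#5). Advance 1.
Byte at offset 14: 0xE7 = 11100111 → 3-byte char (#6). Advance 3.
Byte at offset 17: 0xF0 = 11110000 → 4-byte char (#7). Advance 4.
Byte at offset 21: 0xF0 = 11110000 → 4-byte char (#8). Advance 4.
Byte at offset 25: 0xE2 = 11100010 → 3-byte char (#9). Advance 3.
Byte at offset 28: 0xE8 = 11101000 → 3-byte char (#10). Advance 3.
Reached end at offset 31 after 10 code points.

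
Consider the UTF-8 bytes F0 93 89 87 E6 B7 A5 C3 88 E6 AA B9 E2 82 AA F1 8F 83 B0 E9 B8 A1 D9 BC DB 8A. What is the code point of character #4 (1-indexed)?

U+6AB9

Offset 0: leading byte 0xF0 = 11110000 → 4-byte char #1 = F0 93 89 87.
Offset 4: leading byte 0xE6 = 11100110 → 3-byte char #2 = E6 B7 A5.
Offset 7: leading byte 0xC3 = 11000011 → 2-byte char #3 = C3 88.
Offset 9: leading byte 0xE6 = 11100110 → 3-byte char #4 = E6 AA B9.
Leading byte 0xE6 = 11100110 matches 1110xxxx → 3-byte sequence.
Byte 1: 0xE6 = 11100110, payload 0110 (4 bits).
Byte 2: 0xAA = 10101010 (10xxxxxx ✓), payload 101010.
Byte 3: 0xB9 = 10111001 (10xxxxxx ✓), payload 111001.
Concatenate: 0110101010111001 = 0x6AB9 (16 bits → U+6AB9).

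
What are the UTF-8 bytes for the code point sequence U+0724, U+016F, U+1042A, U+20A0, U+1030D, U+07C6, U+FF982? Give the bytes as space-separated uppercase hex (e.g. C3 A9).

U+0724: 2-byte form → DC A4.
U+016F: 2-byte form → C5 AF.
U+1042A: 4-byte form → F0 90 90 AA.
U+20A0: 3-byte form → E2 82 A0.
U+1030D: 4-byte form → F0 90 8C 8D.
U+07C6: 2-byte form → DF 86.
U+FF982: 4-byte form → F3 BF A6 82.
Concatenated (21 bytes): DC A4 C5 AF F0 90 90 AA E2 82 A0 F0 90 8C 8D DF 86 F3 BF A6 82.

DC A4 C5 AF F0 90 90 AA E2 82 A0 F0 90 8C 8D DF 86 F3 BF A6 82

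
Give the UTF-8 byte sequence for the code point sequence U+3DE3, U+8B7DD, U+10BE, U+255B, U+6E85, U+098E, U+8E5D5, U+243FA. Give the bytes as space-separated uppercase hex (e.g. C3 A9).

U+3DE3: 3-byte form → E3 B7 A3.
U+8B7DD: 4-byte form → F2 8B 9F 9D.
U+10BE: 3-byte form → E1 82 BE.
U+255B: 3-byte form → E2 95 9B.
U+6E85: 3-byte form → E6 BA 85.
U+098E: 3-byte form → E0 A6 8E.
U+8E5D5: 4-byte form → F2 8E 97 95.
U+243FA: 4-byte form → F0 A4 8F BA.
Concatenated (27 bytes): E3 B7 A3 F2 8B 9F 9D E1 82 BE E2 95 9B E6 BA 85 E0 A6 8E F2 8E 97 95 F0 A4 8F BA.

E3 B7 A3 F2 8B 9F 9D E1 82 BE E2 95 9B E6 BA 85 E0 A6 8E F2 8E 97 95 F0 A4 8F BA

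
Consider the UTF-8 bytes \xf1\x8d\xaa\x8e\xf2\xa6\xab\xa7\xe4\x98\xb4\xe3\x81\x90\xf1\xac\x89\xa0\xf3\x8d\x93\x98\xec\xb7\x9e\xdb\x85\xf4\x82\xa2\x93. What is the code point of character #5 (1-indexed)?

Offset 0: leading byte 0xF1 = 11110001 → 4-byte char #1 = F1 8D AA 8E.
Offset 4: leading byte 0xF2 = 11110010 → 4-byte char #2 = F2 A6 AB A7.
Offset 8: leading byte 0xE4 = 11100100 → 3-byte char #3 = E4 98 B4.
Offset 11: leading byte 0xE3 = 11100011 → 3-byte char #4 = E3 81 90.
Offset 14: leading byte 0xF1 = 11110001 → 4-byte char #5 = F1 AC 89 A0.
Leading byte 0xF1 = 11110001 matches 11110xxx → 4-byte sequence.
Byte 1: 0xF1 = 11110001, payload 001 (3 bits).
Byte 2: 0xAC = 10101100 (10xxxxxx ✓), payload 101100.
Byte 3: 0x89 = 10001001 (10xxxxxx ✓), payload 001001.
Byte 4: 0xA0 = 10100000 (10xxxxxx ✓), payload 100000.
Concatenate: 001101100001001100000 = 0x6C260 (21 bits → U+6C260).

U+6C260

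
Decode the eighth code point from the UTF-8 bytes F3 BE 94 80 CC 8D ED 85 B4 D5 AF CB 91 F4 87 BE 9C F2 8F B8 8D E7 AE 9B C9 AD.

Offset 0: leading byte 0xF3 = 11110011 → 4-byte char #1 = F3 BE 94 80.
Offset 4: leading byte 0xCC = 11001100 → 2-byte char #2 = CC 8D.
Offset 6: leading byte 0xED = 11101101 → 3-byte char #3 = ED 85 B4.
Offset 9: leading byte 0xD5 = 11010101 → 2-byte char #4 = D5 AF.
Offset 11: leading byte 0xCB = 11001011 → 2-byte char #5 = CB 91.
Offset 13: leading byte 0xF4 = 11110100 → 4-byte char #6 = F4 87 BE 9C.
Offset 17: leading byte 0xF2 = 11110010 → 4-byte char #7 = F2 8F B8 8D.
Offset 21: leading byte 0xE7 = 11100111 → 3-byte char #8 = E7 AE 9B.
Leading byte 0xE7 = 11100111 matches 1110xxxx → 3-byte sequence.
Byte 1: 0xE7 = 11100111, payload 0111 (4 bits).
Byte 2: 0xAE = 10101110 (10xxxxxx ✓), payload 101110.
Byte 3: 0x9B = 10011011 (10xxxxxx ✓), payload 011011.
Concatenate: 0111101110011011 = 0x7B9B (16 bits → U+7B9B).

U+7B9B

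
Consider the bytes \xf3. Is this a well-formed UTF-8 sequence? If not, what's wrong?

Leading byte 0xF3 = 11110011 → 4-byte form, but only 1 byte is present.

invalid (sequence truncated)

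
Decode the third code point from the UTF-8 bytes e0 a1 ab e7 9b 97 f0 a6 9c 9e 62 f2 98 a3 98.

U+2671E

Offset 0: leading byte 0xE0 = 11100000 → 3-byte char #1 = E0 A1 AB.
Offset 3: leading byte 0xE7 = 11100111 → 3-byte char #2 = E7 9B 97.
Offset 6: leading byte 0xF0 = 11110000 → 4-byte char #3 = F0 A6 9C 9E.
Leading byte 0xF0 = 11110000 matches 11110xxx → 4-byte sequence.
Byte 1: 0xF0 = 11110000, payload 000 (3 bits).
Byte 2: 0xA6 = 10100110 (10xxxxxx ✓), payload 100110.
Byte 3: 0x9C = 10011100 (10xxxxxx ✓), payload 011100.
Byte 4: 0x9E = 10011110 (10xxxxxx ✓), payload 011110.
Concatenate: 000100110011100011110 = 0x2671E (21 bits → U+2671E).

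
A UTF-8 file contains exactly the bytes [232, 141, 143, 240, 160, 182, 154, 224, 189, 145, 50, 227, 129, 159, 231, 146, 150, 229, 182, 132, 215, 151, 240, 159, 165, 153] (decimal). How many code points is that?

9

Byte at offset 0: 0xE8 = 11101000 → 3-byte char (#1). Advance 3.
Byte at offset 3: 0xF0 = 11110000 → 4-byte char (#2). Advance 4.
Byte at offset 7: 0xE0 = 11100000 → 3-byte char (#3). Advance 3.
Byte at offset 10: 0x32 = 00110010 → 1-byte char (#4). Advance 1.
Byte at offset 11: 0xE3 = 11100011 → 3-byte char (#5). Advance 3.
Byte at offset 14: 0xE7 = 11100111 → 3-byte char (#6). Advance 3.
Byte at offset 17: 0xE5 = 11100101 → 3-byte char (#7). Advance 3.
Byte at offset 20: 0xD7 = 11010111 → 2-byte char (#8). Advance 2.
Byte at offset 22: 0xF0 = 11110000 → 4-byte char (#9). Advance 4.
Reached end at offset 26 after 9 code points.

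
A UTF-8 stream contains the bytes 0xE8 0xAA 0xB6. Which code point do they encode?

U+8AB6

Leading byte 0xE8 = 11101000 matches 1110xxxx → 3-byte sequence.
Byte 1: 0xE8 = 11101000, payload 1000 (4 bits).
Byte 2: 0xAA = 10101010 (10xxxxxx ✓), payload 101010.
Byte 3: 0xB6 = 10110110 (10xxxxxx ✓), payload 110110.
Concatenate: 1000101010110110 = 0x8AB6 (16 bits → U+8AB6).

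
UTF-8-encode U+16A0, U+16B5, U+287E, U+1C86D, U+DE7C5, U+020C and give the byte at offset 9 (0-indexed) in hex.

U+16A0 → 3-byte form E1 9A A0 at offsets 0–2.
U+16B5 → 3-byte form E1 9A B5 at offsets 3–5.
U+287E → 3-byte form E2 A1 BE at offsets 6–8.
U+1C86D → 4-byte form F0 9C A1 AD at offsets 9–12.
Offset 9 falls in char 4's range; it's byte 1 of F0 9C A1 AD = 0xF0.

0xF0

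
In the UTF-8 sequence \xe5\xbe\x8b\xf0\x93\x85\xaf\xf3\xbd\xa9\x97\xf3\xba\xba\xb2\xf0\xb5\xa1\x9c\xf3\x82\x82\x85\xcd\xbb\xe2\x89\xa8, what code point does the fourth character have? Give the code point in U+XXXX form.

Offset 0: leading byte 0xE5 = 11100101 → 3-byte char #1 = E5 BE 8B.
Offset 3: leading byte 0xF0 = 11110000 → 4-byte char #2 = F0 93 85 AF.
Offset 7: leading byte 0xF3 = 11110011 → 4-byte char #3 = F3 BD A9 97.
Offset 11: leading byte 0xF3 = 11110011 → 4-byte char #4 = F3 BA BA B2.
Leading byte 0xF3 = 11110011 matches 11110xxx → 4-byte sequence.
Byte 1: 0xF3 = 11110011, payload 011 (3 bits).
Byte 2: 0xBA = 10111010 (10xxxxxx ✓), payload 111010.
Byte 3: 0xBA = 10111010 (10xxxxxx ✓), payload 111010.
Byte 4: 0xB2 = 10110010 (10xxxxxx ✓), payload 110010.
Concatenate: 011111010111010110010 = 0xFAEB2 (21 bits → U+FAEB2).

U+FAEB2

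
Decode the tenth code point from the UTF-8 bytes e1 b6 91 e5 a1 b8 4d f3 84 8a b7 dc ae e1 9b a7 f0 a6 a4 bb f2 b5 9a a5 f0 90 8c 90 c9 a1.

U+0261

Offset 0: leading byte 0xE1 = 11100001 → 3-byte char #1 = E1 B6 91.
Offset 3: leading byte 0xE5 = 11100101 → 3-byte char #2 = E5 A1 B8.
Offset 6: leading byte 0x4D = 01001101 → 1-byte char #3 = 4D.
Offset 7: leading byte 0xF3 = 11110011 → 4-byte char #4 = F3 84 8A B7.
Offset 11: leading byte 0xDC = 11011100 → 2-byte char #5 = DC AE.
Offset 13: leading byte 0xE1 = 11100001 → 3-byte char #6 = E1 9B A7.
Offset 16: leading byte 0xF0 = 11110000 → 4-byte char #7 = F0 A6 A4 BB.
Offset 20: leading byte 0xF2 = 11110010 → 4-byte char #8 = F2 B5 9A A5.
Offset 24: leading byte 0xF0 = 11110000 → 4-byte char #9 = F0 90 8C 90.
Offset 28: leading byte 0xC9 = 11001001 → 2-byte char #10 = C9 A1.
Leading byte 0xC9 = 11001001 matches 110xxxxx → 2-byte sequence.
Byte 1: 0xC9 = 11001001, payload 01001 (5 bits).
Byte 2: 0xA1 = 10100001 (10xxxxxx ✓), payload 100001.
Concatenate: 01001100001 = 0x261 (11 bits → U+0261).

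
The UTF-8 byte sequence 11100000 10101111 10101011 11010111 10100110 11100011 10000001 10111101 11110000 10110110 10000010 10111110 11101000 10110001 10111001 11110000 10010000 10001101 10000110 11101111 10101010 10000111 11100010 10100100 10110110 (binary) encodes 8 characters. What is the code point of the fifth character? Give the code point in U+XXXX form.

U+8C79

Offset 0: leading byte 0xE0 = 11100000 → 3-byte char #1 = E0 AF AB.
Offset 3: leading byte 0xD7 = 11010111 → 2-byte char #2 = D7 A6.
Offset 5: leading byte 0xE3 = 11100011 → 3-byte char #3 = E3 81 BD.
Offset 8: leading byte 0xF0 = 11110000 → 4-byte char #4 = F0 B6 82 BE.
Offset 12: leading byte 0xE8 = 11101000 → 3-byte char #5 = E8 B1 B9.
Leading byte 0xE8 = 11101000 matches 1110xxxx → 3-byte sequence.
Byte 1: 0xE8 = 11101000, payload 1000 (4 bits).
Byte 2: 0xB1 = 10110001 (10xxxxxx ✓), payload 110001.
Byte 3: 0xB9 = 10111001 (10xxxxxx ✓), payload 111001.
Concatenate: 1000110001111001 = 0x8C79 (16 bits → U+8C79).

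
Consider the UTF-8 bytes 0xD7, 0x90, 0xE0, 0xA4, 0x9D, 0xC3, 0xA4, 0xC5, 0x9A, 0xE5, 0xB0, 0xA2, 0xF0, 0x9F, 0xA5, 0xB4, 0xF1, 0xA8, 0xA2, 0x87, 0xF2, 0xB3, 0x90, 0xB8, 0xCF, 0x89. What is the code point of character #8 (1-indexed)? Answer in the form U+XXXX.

U+B3438

Offset 0: leading byte 0xD7 = 11010111 → 2-byte char #1 = D7 90.
Offset 2: leading byte 0xE0 = 11100000 → 3-byte char #2 = E0 A4 9D.
Offset 5: leading byte 0xC3 = 11000011 → 2-byte char #3 = C3 A4.
Offset 7: leading byte 0xC5 = 11000101 → 2-byte char #4 = C5 9A.
Offset 9: leading byte 0xE5 = 11100101 → 3-byte char #5 = E5 B0 A2.
Offset 12: leading byte 0xF0 = 11110000 → 4-byte char #6 = F0 9F A5 B4.
Offset 16: leading byte 0xF1 = 11110001 → 4-byte char #7 = F1 A8 A2 87.
Offset 20: leading byte 0xF2 = 11110010 → 4-byte char #8 = F2 B3 90 B8.
Leading byte 0xF2 = 11110010 matches 11110xxx → 4-byte sequence.
Byte 1: 0xF2 = 11110010, payload 010 (3 bits).
Byte 2: 0xB3 = 10110011 (10xxxxxx ✓), payload 110011.
Byte 3: 0x90 = 10010000 (10xxxxxx ✓), payload 010000.
Byte 4: 0xB8 = 10111000 (10xxxxxx ✓), payload 111000.
Concatenate: 010110011010000111000 = 0xB3438 (21 bits → U+B3438).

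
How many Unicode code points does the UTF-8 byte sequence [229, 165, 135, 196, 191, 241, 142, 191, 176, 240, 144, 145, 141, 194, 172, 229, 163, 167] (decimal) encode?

Byte at offset 0: 0xE5 = 11100101 → 3-byte char (#1). Advance 3.
Byte at offset 3: 0xC4 = 11000100 → 2-byte char (#2). Advance 2.
Byte at offset 5: 0xF1 = 11110001 → 4-byte char (#3). Advance 4.
Byte at offset 9: 0xF0 = 11110000 → 4-byte char (#4). Advance 4.
Byte at offset 13: 0xC2 = 11000010 → 2-byte char (#5). Advance 2.
Byte at offset 15: 0xE5 = 11100101 → 3-byte char (#6). Advance 3.
Reached end at offset 18 after 6 code points.

6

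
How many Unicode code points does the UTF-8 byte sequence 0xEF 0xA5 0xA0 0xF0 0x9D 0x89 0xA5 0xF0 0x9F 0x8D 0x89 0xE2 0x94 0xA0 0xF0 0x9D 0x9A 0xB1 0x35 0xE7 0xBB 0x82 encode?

7

Byte at offset 0: 0xEF = 11101111 → 3-byte char (#1). Advance 3.
Byte at offset 3: 0xF0 = 11110000 → 4-byte char (#2). Advance 4.
Byte at offset 7: 0xF0 = 11110000 → 4-byte char (#3). Advance 4.
Byte at offset 11: 0xE2 = 11100010 → 3-byte char (#4). Advance 3.
Byte at offset 14: 0xF0 = 11110000 → 4-byte char (#5). Advance 4.
Byte at offset 18: 0x35 = 00110101 → 1-byte char (#6). Advance 1.
Byte at offset 19: 0xE7 = 11100111 → 3-byte char (#7). Advance 3.
Reached end at offset 22 after 7 code points.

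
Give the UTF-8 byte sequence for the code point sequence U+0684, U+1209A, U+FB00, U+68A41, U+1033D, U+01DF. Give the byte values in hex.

U+0684: 2-byte form → DA 84.
U+1209A: 4-byte form → F0 92 82 9A.
U+FB00: 3-byte form → EF AC 80.
U+68A41: 4-byte form → F1 A8 A9 81.
U+1033D: 4-byte form → F0 90 8C BD.
U+01DF: 2-byte form → C7 9F.
Concatenated (19 bytes): DA 84 F0 92 82 9A EF AC 80 F1 A8 A9 81 F0 90 8C BD C7 9F.

DA 84 F0 92 82 9A EF AC 80 F1 A8 A9 81 F0 90 8C BD C7 9F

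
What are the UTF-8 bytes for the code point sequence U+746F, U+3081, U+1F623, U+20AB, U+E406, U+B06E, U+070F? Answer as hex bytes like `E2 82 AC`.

E7 91 AF E3 82 81 F0 9F 98 A3 E2 82 AB EE 90 86 EB 81 AE DC 8F

U+746F: 3-byte form → E7 91 AF.
U+3081: 3-byte form → E3 82 81.
U+1F623: 4-byte form → F0 9F 98 A3.
U+20AB: 3-byte form → E2 82 AB.
U+E406: 3-byte form → EE 90 86.
U+B06E: 3-byte form → EB 81 AE.
U+070F: 2-byte form → DC 8F.
Concatenated (21 bytes): E7 91 AF E3 82 81 F0 9F 98 A3 E2 82 AB EE 90 86 EB 81 AE DC 8F.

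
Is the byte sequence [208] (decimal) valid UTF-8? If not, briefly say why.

Leading byte 0xD0 = 11010000 → 2-byte form, but only 1 byte is present.

invalid (sequence truncated)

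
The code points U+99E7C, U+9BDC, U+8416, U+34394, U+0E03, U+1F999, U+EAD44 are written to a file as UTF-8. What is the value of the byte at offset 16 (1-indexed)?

1-indexed offset 16 is 0-indexed offset 15.
U+99E7C → 4-byte form F2 99 B9 BC at offsets 0–3.
U+9BDC → 3-byte form E9 AF 9C at offsets 4–6.
U+8416 → 3-byte form E8 90 96 at offsets 7–9.
U+34394 → 4-byte form F0 B4 8E 94 at offsets 10–13.
U+0E03 → 3-byte form E0 B8 83 at offsets 14–16.
Offset 15 falls in char 5's range; it's byte 2 of E0 B8 83 = 0xB8.

0xB8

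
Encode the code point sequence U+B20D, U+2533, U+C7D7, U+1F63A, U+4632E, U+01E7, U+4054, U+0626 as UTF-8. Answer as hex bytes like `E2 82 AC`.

EB 88 8D E2 94 B3 EC 9F 97 F0 9F 98 BA F1 86 8C AE C7 A7 E4 81 94 D8 A6

U+B20D: 3-byte form → EB 88 8D.
U+2533: 3-byte form → E2 94 B3.
U+C7D7: 3-byte form → EC 9F 97.
U+1F63A: 4-byte form → F0 9F 98 BA.
U+4632E: 4-byte form → F1 86 8C AE.
U+01E7: 2-byte form → C7 A7.
U+4054: 3-byte form → E4 81 94.
U+0626: 2-byte form → D8 A6.
Concatenated (24 bytes): EB 88 8D E2 94 B3 EC 9F 97 F0 9F 98 BA F1 86 8C AE C7 A7 E4 81 94 D8 A6.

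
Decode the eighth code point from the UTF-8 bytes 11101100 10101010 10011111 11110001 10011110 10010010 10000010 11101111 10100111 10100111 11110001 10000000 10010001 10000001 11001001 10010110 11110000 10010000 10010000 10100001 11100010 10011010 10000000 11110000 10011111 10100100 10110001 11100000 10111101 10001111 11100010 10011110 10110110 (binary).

U+1F931

Offset 0: leading byte 0xEC = 11101100 → 3-byte char #1 = EC AA 9F.
Offset 3: leading byte 0xF1 = 11110001 → 4-byte char #2 = F1 9E 92 82.
Offset 7: leading byte 0xEF = 11101111 → 3-byte char #3 = EF A7 A7.
Offset 10: leading byte 0xF1 = 11110001 → 4-byte char #4 = F1 80 91 81.
Offset 14: leading byte 0xC9 = 11001001 → 2-byte char #5 = C9 96.
Offset 16: leading byte 0xF0 = 11110000 → 4-byte char #6 = F0 90 90 A1.
Offset 20: leading byte 0xE2 = 11100010 → 3-byte char #7 = E2 9A 80.
Offset 23: leading byte 0xF0 = 11110000 → 4-byte char #8 = F0 9F A4 B1.
Leading byte 0xF0 = 11110000 matches 11110xxx → 4-byte sequence.
Byte 1: 0xF0 = 11110000, payload 000 (3 bits).
Byte 2: 0x9F = 10011111 (10xxxxxx ✓), payload 011111.
Byte 3: 0xA4 = 10100100 (10xxxxxx ✓), payload 100100.
Byte 4: 0xB1 = 10110001 (10xxxxxx ✓), payload 110001.
Concatenate: 000011111100100110001 = 0x1F931 (21 bits → U+1F931).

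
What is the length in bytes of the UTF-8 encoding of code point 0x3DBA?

3

U+3DBA = 0x3DBA. UTF-8 uses 1 byte below 0x80, 2 below 0x800, 3 below 0x10000, 4 up to 0x10FFFF. 0x3DBA is in U+0800–U+FFFF → 3 bytes.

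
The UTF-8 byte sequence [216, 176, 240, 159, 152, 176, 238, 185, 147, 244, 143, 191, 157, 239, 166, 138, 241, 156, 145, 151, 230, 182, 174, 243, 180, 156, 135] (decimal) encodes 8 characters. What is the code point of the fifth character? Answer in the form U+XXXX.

Offset 0: leading byte 0xD8 = 11011000 → 2-byte char #1 = D8 B0.
Offset 2: leading byte 0xF0 = 11110000 → 4-byte char #2 = F0 9F 98 B0.
Offset 6: leading byte 0xEE = 11101110 → 3-byte char #3 = EE B9 93.
Offset 9: leading byte 0xF4 = 11110100 → 4-byte char #4 = F4 8F BF 9D.
Offset 13: leading byte 0xEF = 11101111 → 3-byte char #5 = EF A6 8A.
Leading byte 0xEF = 11101111 matches 1110xxxx → 3-byte sequence.
Byte 1: 0xEF = 11101111, payload 1111 (4 bits).
Byte 2: 0xA6 = 10100110 (10xxxxxx ✓), payload 100110.
Byte 3: 0x8A = 10001010 (10xxxxxx ✓), payload 001010.
Concatenate: 1111100110001010 = 0xF98A (16 bits → U+F98A).

U+F98A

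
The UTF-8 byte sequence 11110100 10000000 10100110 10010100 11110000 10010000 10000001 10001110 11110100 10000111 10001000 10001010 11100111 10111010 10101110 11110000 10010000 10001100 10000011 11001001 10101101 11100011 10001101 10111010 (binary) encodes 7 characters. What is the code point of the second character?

U+1004E

Offset 0: leading byte 0xF4 = 11110100 → 4-byte char #1 = F4 80 A6 94.
Offset 4: leading byte 0xF0 = 11110000 → 4-byte char #2 = F0 90 81 8E.
Leading byte 0xF0 = 11110000 matches 11110xxx → 4-byte sequence.
Byte 1: 0xF0 = 11110000, payload 000 (3 bits).
Byte 2: 0x90 = 10010000 (10xxxxxx ✓), payload 010000.
Byte 3: 0x81 = 10000001 (10xxxxxx ✓), payload 000001.
Byte 4: 0x8E = 10001110 (10xxxxxx ✓), payload 001110.
Concatenate: 000010000000001001110 = 0x1004E (21 bits → U+1004E).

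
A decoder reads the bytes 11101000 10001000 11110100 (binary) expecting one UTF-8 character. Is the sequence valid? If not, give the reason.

Leading byte 0xE8 = 11101000 → 3-byte form.
Byte 3 is 0xF4 = 11110100, which is not 10xxxxxx — expected a continuation byte.

invalid (non-continuation byte where continuation expected)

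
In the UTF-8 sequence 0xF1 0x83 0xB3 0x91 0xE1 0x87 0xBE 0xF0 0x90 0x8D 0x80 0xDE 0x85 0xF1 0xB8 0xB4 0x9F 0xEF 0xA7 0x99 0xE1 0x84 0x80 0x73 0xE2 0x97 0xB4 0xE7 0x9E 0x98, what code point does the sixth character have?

Offset 0: leading byte 0xF1 = 11110001 → 4-byte char #1 = F1 83 B3 91.
Offset 4: leading byte 0xE1 = 11100001 → 3-byte char #2 = E1 87 BE.
Offset 7: leading byte 0xF0 = 11110000 → 4-byte char #3 = F0 90 8D 80.
Offset 11: leading byte 0xDE = 11011110 → 2-byte char #4 = DE 85.
Offset 13: leading byte 0xF1 = 11110001 → 4-byte char #5 = F1 B8 B4 9F.
Offset 17: leading byte 0xEF = 11101111 → 3-byte char #6 = EF A7 99.
Leading byte 0xEF = 11101111 matches 1110xxxx → 3-byte sequence.
Byte 1: 0xEF = 11101111, payload 1111 (4 bits).
Byte 2: 0xA7 = 10100111 (10xxxxxx ✓), payload 100111.
Byte 3: 0x99 = 10011001 (10xxxxxx ✓), payload 011001.
Concatenate: 1111100111011001 = 0xF9D9 (16 bits → U+F9D9).

U+F9D9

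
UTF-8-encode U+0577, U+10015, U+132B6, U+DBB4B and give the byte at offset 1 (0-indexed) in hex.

0xB7

U+0577 → 2-byte form D5 B7 at offsets 0–1.
Offset 1 falls in char 1's range; it's byte 2 of D5 B7 = 0xB7.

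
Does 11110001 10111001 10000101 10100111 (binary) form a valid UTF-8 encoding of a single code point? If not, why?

Leading byte 0xF1 = 11110001 → 4-byte form.
Continuation bytes 0xB9=10111001, 0x85=10000101, 0xA7=10100111 all match 10xxxxxx.
Decoded value 0x79167 is ≥ 0x10000 (shortest form) and not a surrogate.

valid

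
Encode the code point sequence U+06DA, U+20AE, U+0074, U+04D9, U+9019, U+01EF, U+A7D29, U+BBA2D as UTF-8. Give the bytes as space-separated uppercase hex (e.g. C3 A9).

DB 9A E2 82 AE 74 D3 99 E9 80 99 C7 AF F2 A7 B4 A9 F2 BB A8 AD

U+06DA: 2-byte form → DB 9A.
U+20AE: 3-byte form → E2 82 AE.
U+0074: 1-byte form → 74.
U+04D9: 2-byte form → D3 99.
U+9019: 3-byte form → E9 80 99.
U+01EF: 2-byte form → C7 AF.
U+A7D29: 4-byte form → F2 A7 B4 A9.
U+BBA2D: 4-byte form → F2 BB A8 AD.
Concatenated (21 bytes): DB 9A E2 82 AE 74 D3 99 E9 80 99 C7 AF F2 A7 B4 A9 F2 BB A8 AD.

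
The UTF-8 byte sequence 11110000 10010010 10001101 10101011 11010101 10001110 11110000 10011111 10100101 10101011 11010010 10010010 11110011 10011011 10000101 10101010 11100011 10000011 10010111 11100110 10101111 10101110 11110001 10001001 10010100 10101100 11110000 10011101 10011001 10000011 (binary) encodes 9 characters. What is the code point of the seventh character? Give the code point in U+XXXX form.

U+6BEE

Offset 0: leading byte 0xF0 = 11110000 → 4-byte char #1 = F0 92 8D AB.
Offset 4: leading byte 0xD5 = 11010101 → 2-byte char #2 = D5 8E.
Offset 6: leading byte 0xF0 = 11110000 → 4-byte char #3 = F0 9F A5 AB.
Offset 10: leading byte 0xD2 = 11010010 → 2-byte char #4 = D2 92.
Offset 12: leading byte 0xF3 = 11110011 → 4-byte char #5 = F3 9B 85 AA.
Offset 16: leading byte 0xE3 = 11100011 → 3-byte char #6 = E3 83 97.
Offset 19: leading byte 0xE6 = 11100110 → 3-byte char #7 = E6 AF AE.
Leading byte 0xE6 = 11100110 matches 1110xxxx → 3-byte sequence.
Byte 1: 0xE6 = 11100110, payload 0110 (4 bits).
Byte 2: 0xAF = 10101111 (10xxxxxx ✓), payload 101111.
Byte 3: 0xAE = 10101110 (10xxxxxx ✓), payload 101110.
Concatenate: 0110101111101110 = 0x6BEE (16 bits → U+6BEE).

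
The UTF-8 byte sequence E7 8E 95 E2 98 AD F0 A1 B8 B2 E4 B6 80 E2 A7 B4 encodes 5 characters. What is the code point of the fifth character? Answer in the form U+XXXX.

Offset 0: leading byte 0xE7 = 11100111 → 3-byte char #1 = E7 8E 95.
Offset 3: leading byte 0xE2 = 11100010 → 3-byte char #2 = E2 98 AD.
Offset 6: leading byte 0xF0 = 11110000 → 4-byte char #3 = F0 A1 B8 B2.
Offset 10: leading byte 0xE4 = 11100100 → 3-byte char #4 = E4 B6 80.
Offset 13: leading byte 0xE2 = 11100010 → 3-byte char #5 = E2 A7 B4.
Leading byte 0xE2 = 11100010 matches 1110xxxx → 3-byte sequence.
Byte 1: 0xE2 = 11100010, payload 0010 (4 bits).
Byte 2: 0xA7 = 10100111 (10xxxxxx ✓), payload 100111.
Byte 3: 0xB4 = 10110100 (10xxxxxx ✓), payload 110100.
Concatenate: 0010100111110100 = 0x29F4 (16 bits → U+29F4).

U+29F4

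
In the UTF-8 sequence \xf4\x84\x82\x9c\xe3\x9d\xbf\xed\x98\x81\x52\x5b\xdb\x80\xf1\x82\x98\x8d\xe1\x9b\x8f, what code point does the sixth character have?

U+06C0

Offset 0: leading byte 0xF4 = 11110100 → 4-byte char #1 = F4 84 82 9C.
Offset 4: leading byte 0xE3 = 11100011 → 3-byte char #2 = E3 9D BF.
Offset 7: leading byte 0xED = 11101101 → 3-byte char #3 = ED 98 81.
Offset 10: leading byte 0x52 = 01010010 → 1-byte char #4 = 52.
Offset 11: leading byte 0x5B = 01011011 → 1-byte char #5 = 5B.
Offset 12: leading byte 0xDB = 11011011 → 2-byte char #6 = DB 80.
Leading byte 0xDB = 11011011 matches 110xxxxx → 2-byte sequence.
Byte 1: 0xDB = 11011011, payload 11011 (5 bits).
Byte 2: 0x80 = 10000000 (10xxxxxx ✓), payload 000000.
Concatenate: 11011000000 = 0x6C0 (11 bits → U+06C0).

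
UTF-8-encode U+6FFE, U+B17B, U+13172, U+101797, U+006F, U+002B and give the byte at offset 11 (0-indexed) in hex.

U+6FFE → 3-byte form E6 BF BE at offsets 0–2.
U+B17B → 3-byte form EB 85 BB at offsets 3–5.
U+13172 → 4-byte form F0 93 85 B2 at offsets 6–9.
U+101797 → 4-byte form F4 81 9E 97 at offsets 10–13.
Offset 11 falls in char 4's range; it's byte 2 of F4 81 9E 97 = 0x81.

0x81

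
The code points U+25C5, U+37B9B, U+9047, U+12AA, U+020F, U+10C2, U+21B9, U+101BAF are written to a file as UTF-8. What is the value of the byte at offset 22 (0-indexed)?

U+25C5 → 3-byte form E2 97 85 at offsets 0–2.
U+37B9B → 4-byte form F0 B7 AE 9B at offsets 3–6.
U+9047 → 3-byte form E9 81 87 at offsets 7–9.
U+12AA → 3-byte form E1 8A AA at offsets 10–12.
U+020F → 2-byte form C8 8F at offsets 13–14.
U+10C2 → 3-byte form E1 83 82 at offsets 15–17.
U+21B9 → 3-byte form E2 86 B9 at offsets 18–20.
U+101BAF → 4-byte form F4 81 AE AF at offsets 21–24.
Offset 22 falls in char 8's range; it's byte 2 of F4 81 AE AF = 0x81.

0x81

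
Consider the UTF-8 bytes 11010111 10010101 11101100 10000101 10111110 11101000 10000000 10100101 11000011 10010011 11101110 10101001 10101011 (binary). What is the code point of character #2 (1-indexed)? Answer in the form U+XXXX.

U+C17E

Offset 0: leading byte 0xD7 = 11010111 → 2-byte char #1 = D7 95.
Offset 2: leading byte 0xEC = 11101100 → 3-byte char #2 = EC 85 BE.
Leading byte 0xEC = 11101100 matches 1110xxxx → 3-byte sequence.
Byte 1: 0xEC = 11101100, payload 1100 (4 bits).
Byte 2: 0x85 = 10000101 (10xxxxxx ✓), payload 000101.
Byte 3: 0xBE = 10111110 (10xxxxxx ✓), payload 111110.
Concatenate: 1100000101111110 = 0xC17E (16 bits → U+C17E).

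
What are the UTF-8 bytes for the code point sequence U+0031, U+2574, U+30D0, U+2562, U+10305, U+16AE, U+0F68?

31 E2 95 B4 E3 83 90 E2 95 A2 F0 90 8C 85 E1 9A AE E0 BD A8

U+0031: 1-byte form → 31.
U+2574: 3-byte form → E2 95 B4.
U+30D0: 3-byte form → E3 83 90.
U+2562: 3-byte form → E2 95 A2.
U+10305: 4-byte form → F0 90 8C 85.
U+16AE: 3-byte form → E1 9A AE.
U+0F68: 3-byte form → E0 BD A8.
Concatenated (20 bytes): 31 E2 95 B4 E3 83 90 E2 95 A2 F0 90 8C 85 E1 9A AE E0 BD A8.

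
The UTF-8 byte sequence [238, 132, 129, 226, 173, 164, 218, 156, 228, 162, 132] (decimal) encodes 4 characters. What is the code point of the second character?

U+2B64

Offset 0: leading byte 0xEE = 11101110 → 3-byte char #1 = EE 84 81.
Offset 3: leading byte 0xE2 = 11100010 → 3-byte char #2 = E2 AD A4.
Leading byte 0xE2 = 11100010 matches 1110xxxx → 3-byte sequence.
Byte 1: 0xE2 = 11100010, payload 0010 (4 bits).
Byte 2: 0xAD = 10101101 (10xxxxxx ✓), payload 101101.
Byte 3: 0xA4 = 10100100 (10xxxxxx ✓), payload 100100.
Concatenate: 0010101101100100 = 0x2B64 (16 bits → U+2B64).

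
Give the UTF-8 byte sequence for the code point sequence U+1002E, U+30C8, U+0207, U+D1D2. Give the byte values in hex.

U+1002E: 4-byte form → F0 90 80 AE.
U+30C8: 3-byte form → E3 83 88.
U+0207: 2-byte form → C8 87.
U+D1D2: 3-byte form → ED 87 92.
Concatenated (12 bytes): F0 90 80 AE E3 83 88 C8 87 ED 87 92.

F0 90 80 AE E3 83 88 C8 87 ED 87 92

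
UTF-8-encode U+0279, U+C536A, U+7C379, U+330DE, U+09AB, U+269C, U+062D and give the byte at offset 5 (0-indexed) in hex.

U+0279 → 2-byte form C9 B9 at offsets 0–1.
U+C536A → 4-byte form F3 85 8D AA at offsets 2–5.
Offset 5 falls in char 2's range; it's byte 4 of F3 85 8D AA = 0xAA.

0xAA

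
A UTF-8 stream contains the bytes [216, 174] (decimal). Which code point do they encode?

Leading byte 0xD8 = 11011000 matches 110xxxxx → 2-byte sequence.
Byte 1: 0xD8 = 11011000, payload 11000 (5 bits).
Byte 2: 0xAE = 10101110 (10xxxxxx ✓), payload 101110.
Concatenate: 11000101110 = 0x62E (11 bits → U+062E).

U+062E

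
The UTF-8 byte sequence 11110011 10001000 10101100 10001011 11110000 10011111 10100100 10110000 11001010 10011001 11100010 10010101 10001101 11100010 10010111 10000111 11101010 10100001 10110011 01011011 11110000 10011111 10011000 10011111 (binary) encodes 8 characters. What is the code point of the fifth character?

U+25C7

Offset 0: leading byte 0xF3 = 11110011 → 4-byte char #1 = F3 88 AC 8B.
Offset 4: leading byte 0xF0 = 11110000 → 4-byte char #2 = F0 9F A4 B0.
Offset 8: leading byte 0xCA = 11001010 → 2-byte char #3 = CA 99.
Offset 10: leading byte 0xE2 = 11100010 → 3-byte char #4 = E2 95 8D.
Offset 13: leading byte 0xE2 = 11100010 → 3-byte char #5 = E2 97 87.
Leading byte 0xE2 = 11100010 matches 1110xxxx → 3-byte sequence.
Byte 1: 0xE2 = 11100010, payload 0010 (4 bits).
Byte 2: 0x97 = 10010111 (10xxxxxx ✓), payload 010111.
Byte 3: 0x87 = 10000111 (10xxxxxx ✓), payload 000111.
Concatenate: 0010010111000111 = 0x25C7 (16 bits → U+25C7).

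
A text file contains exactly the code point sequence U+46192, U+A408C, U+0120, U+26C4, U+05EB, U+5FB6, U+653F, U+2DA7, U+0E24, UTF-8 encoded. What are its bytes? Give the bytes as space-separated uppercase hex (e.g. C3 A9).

U+46192: 4-byte form → F1 86 86 92.
U+A408C: 4-byte form → F2 A4 82 8C.
U+0120: 2-byte form → C4 A0.
U+26C4: 3-byte form → E2 9B 84.
U+05EB: 2-byte form → D7 AB.
U+5FB6: 3-byte form → E5 BE B6.
U+653F: 3-byte form → E6 94 BF.
U+2DA7: 3-byte form → E2 B6 A7.
U+0E24: 3-byte form → E0 B8 A4.
Concatenated (27 bytes): F1 86 86 92 F2 A4 82 8C C4 A0 E2 9B 84 D7 AB E5 BE B6 E6 94 BF E2 B6 A7 E0 B8 A4.

F1 86 86 92 F2 A4 82 8C C4 A0 E2 9B 84 D7 AB E5 BE B6 E6 94 BF E2 B6 A7 E0 B8 A4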